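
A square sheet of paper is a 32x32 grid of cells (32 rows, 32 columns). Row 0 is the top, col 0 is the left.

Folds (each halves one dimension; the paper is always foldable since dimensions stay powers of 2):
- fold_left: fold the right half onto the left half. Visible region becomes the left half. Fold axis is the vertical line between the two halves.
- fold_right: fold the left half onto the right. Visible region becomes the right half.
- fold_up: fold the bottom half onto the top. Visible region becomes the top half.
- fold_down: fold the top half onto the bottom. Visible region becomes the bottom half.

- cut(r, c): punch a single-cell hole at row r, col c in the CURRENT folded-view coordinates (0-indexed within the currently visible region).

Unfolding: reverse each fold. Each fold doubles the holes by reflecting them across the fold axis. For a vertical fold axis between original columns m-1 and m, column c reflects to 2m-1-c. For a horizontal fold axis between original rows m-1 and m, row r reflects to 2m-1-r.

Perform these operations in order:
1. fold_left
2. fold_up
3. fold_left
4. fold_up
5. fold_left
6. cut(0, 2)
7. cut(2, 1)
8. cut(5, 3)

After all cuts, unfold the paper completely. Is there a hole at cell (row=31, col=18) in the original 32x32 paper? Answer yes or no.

Answer: yes

Derivation:
Op 1 fold_left: fold axis v@16; visible region now rows[0,32) x cols[0,16) = 32x16
Op 2 fold_up: fold axis h@16; visible region now rows[0,16) x cols[0,16) = 16x16
Op 3 fold_left: fold axis v@8; visible region now rows[0,16) x cols[0,8) = 16x8
Op 4 fold_up: fold axis h@8; visible region now rows[0,8) x cols[0,8) = 8x8
Op 5 fold_left: fold axis v@4; visible region now rows[0,8) x cols[0,4) = 8x4
Op 6 cut(0, 2): punch at orig (0,2); cuts so far [(0, 2)]; region rows[0,8) x cols[0,4) = 8x4
Op 7 cut(2, 1): punch at orig (2,1); cuts so far [(0, 2), (2, 1)]; region rows[0,8) x cols[0,4) = 8x4
Op 8 cut(5, 3): punch at orig (5,3); cuts so far [(0, 2), (2, 1), (5, 3)]; region rows[0,8) x cols[0,4) = 8x4
Unfold 1 (reflect across v@4): 6 holes -> [(0, 2), (0, 5), (2, 1), (2, 6), (5, 3), (5, 4)]
Unfold 2 (reflect across h@8): 12 holes -> [(0, 2), (0, 5), (2, 1), (2, 6), (5, 3), (5, 4), (10, 3), (10, 4), (13, 1), (13, 6), (15, 2), (15, 5)]
Unfold 3 (reflect across v@8): 24 holes -> [(0, 2), (0, 5), (0, 10), (0, 13), (2, 1), (2, 6), (2, 9), (2, 14), (5, 3), (5, 4), (5, 11), (5, 12), (10, 3), (10, 4), (10, 11), (10, 12), (13, 1), (13, 6), (13, 9), (13, 14), (15, 2), (15, 5), (15, 10), (15, 13)]
Unfold 4 (reflect across h@16): 48 holes -> [(0, 2), (0, 5), (0, 10), (0, 13), (2, 1), (2, 6), (2, 9), (2, 14), (5, 3), (5, 4), (5, 11), (5, 12), (10, 3), (10, 4), (10, 11), (10, 12), (13, 1), (13, 6), (13, 9), (13, 14), (15, 2), (15, 5), (15, 10), (15, 13), (16, 2), (16, 5), (16, 10), (16, 13), (18, 1), (18, 6), (18, 9), (18, 14), (21, 3), (21, 4), (21, 11), (21, 12), (26, 3), (26, 4), (26, 11), (26, 12), (29, 1), (29, 6), (29, 9), (29, 14), (31, 2), (31, 5), (31, 10), (31, 13)]
Unfold 5 (reflect across v@16): 96 holes -> [(0, 2), (0, 5), (0, 10), (0, 13), (0, 18), (0, 21), (0, 26), (0, 29), (2, 1), (2, 6), (2, 9), (2, 14), (2, 17), (2, 22), (2, 25), (2, 30), (5, 3), (5, 4), (5, 11), (5, 12), (5, 19), (5, 20), (5, 27), (5, 28), (10, 3), (10, 4), (10, 11), (10, 12), (10, 19), (10, 20), (10, 27), (10, 28), (13, 1), (13, 6), (13, 9), (13, 14), (13, 17), (13, 22), (13, 25), (13, 30), (15, 2), (15, 5), (15, 10), (15, 13), (15, 18), (15, 21), (15, 26), (15, 29), (16, 2), (16, 5), (16, 10), (16, 13), (16, 18), (16, 21), (16, 26), (16, 29), (18, 1), (18, 6), (18, 9), (18, 14), (18, 17), (18, 22), (18, 25), (18, 30), (21, 3), (21, 4), (21, 11), (21, 12), (21, 19), (21, 20), (21, 27), (21, 28), (26, 3), (26, 4), (26, 11), (26, 12), (26, 19), (26, 20), (26, 27), (26, 28), (29, 1), (29, 6), (29, 9), (29, 14), (29, 17), (29, 22), (29, 25), (29, 30), (31, 2), (31, 5), (31, 10), (31, 13), (31, 18), (31, 21), (31, 26), (31, 29)]
Holes: [(0, 2), (0, 5), (0, 10), (0, 13), (0, 18), (0, 21), (0, 26), (0, 29), (2, 1), (2, 6), (2, 9), (2, 14), (2, 17), (2, 22), (2, 25), (2, 30), (5, 3), (5, 4), (5, 11), (5, 12), (5, 19), (5, 20), (5, 27), (5, 28), (10, 3), (10, 4), (10, 11), (10, 12), (10, 19), (10, 20), (10, 27), (10, 28), (13, 1), (13, 6), (13, 9), (13, 14), (13, 17), (13, 22), (13, 25), (13, 30), (15, 2), (15, 5), (15, 10), (15, 13), (15, 18), (15, 21), (15, 26), (15, 29), (16, 2), (16, 5), (16, 10), (16, 13), (16, 18), (16, 21), (16, 26), (16, 29), (18, 1), (18, 6), (18, 9), (18, 14), (18, 17), (18, 22), (18, 25), (18, 30), (21, 3), (21, 4), (21, 11), (21, 12), (21, 19), (21, 20), (21, 27), (21, 28), (26, 3), (26, 4), (26, 11), (26, 12), (26, 19), (26, 20), (26, 27), (26, 28), (29, 1), (29, 6), (29, 9), (29, 14), (29, 17), (29, 22), (29, 25), (29, 30), (31, 2), (31, 5), (31, 10), (31, 13), (31, 18), (31, 21), (31, 26), (31, 29)]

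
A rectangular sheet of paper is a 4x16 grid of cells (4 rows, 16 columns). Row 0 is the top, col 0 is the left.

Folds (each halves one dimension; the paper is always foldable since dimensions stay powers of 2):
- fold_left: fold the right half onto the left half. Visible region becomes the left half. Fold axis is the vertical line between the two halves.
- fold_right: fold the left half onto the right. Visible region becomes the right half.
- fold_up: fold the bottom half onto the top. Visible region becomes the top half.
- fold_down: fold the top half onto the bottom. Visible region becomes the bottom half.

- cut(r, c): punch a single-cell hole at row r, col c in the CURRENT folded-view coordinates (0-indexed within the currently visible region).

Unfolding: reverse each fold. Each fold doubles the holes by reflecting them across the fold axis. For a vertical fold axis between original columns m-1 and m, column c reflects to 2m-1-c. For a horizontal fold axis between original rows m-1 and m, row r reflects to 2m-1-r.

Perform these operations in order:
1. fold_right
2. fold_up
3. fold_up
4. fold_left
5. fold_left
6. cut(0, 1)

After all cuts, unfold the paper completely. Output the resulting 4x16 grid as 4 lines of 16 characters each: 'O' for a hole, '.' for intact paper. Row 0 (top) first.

Op 1 fold_right: fold axis v@8; visible region now rows[0,4) x cols[8,16) = 4x8
Op 2 fold_up: fold axis h@2; visible region now rows[0,2) x cols[8,16) = 2x8
Op 3 fold_up: fold axis h@1; visible region now rows[0,1) x cols[8,16) = 1x8
Op 4 fold_left: fold axis v@12; visible region now rows[0,1) x cols[8,12) = 1x4
Op 5 fold_left: fold axis v@10; visible region now rows[0,1) x cols[8,10) = 1x2
Op 6 cut(0, 1): punch at orig (0,9); cuts so far [(0, 9)]; region rows[0,1) x cols[8,10) = 1x2
Unfold 1 (reflect across v@10): 2 holes -> [(0, 9), (0, 10)]
Unfold 2 (reflect across v@12): 4 holes -> [(0, 9), (0, 10), (0, 13), (0, 14)]
Unfold 3 (reflect across h@1): 8 holes -> [(0, 9), (0, 10), (0, 13), (0, 14), (1, 9), (1, 10), (1, 13), (1, 14)]
Unfold 4 (reflect across h@2): 16 holes -> [(0, 9), (0, 10), (0, 13), (0, 14), (1, 9), (1, 10), (1, 13), (1, 14), (2, 9), (2, 10), (2, 13), (2, 14), (3, 9), (3, 10), (3, 13), (3, 14)]
Unfold 5 (reflect across v@8): 32 holes -> [(0, 1), (0, 2), (0, 5), (0, 6), (0, 9), (0, 10), (0, 13), (0, 14), (1, 1), (1, 2), (1, 5), (1, 6), (1, 9), (1, 10), (1, 13), (1, 14), (2, 1), (2, 2), (2, 5), (2, 6), (2, 9), (2, 10), (2, 13), (2, 14), (3, 1), (3, 2), (3, 5), (3, 6), (3, 9), (3, 10), (3, 13), (3, 14)]

Answer: .OO..OO..OO..OO.
.OO..OO..OO..OO.
.OO..OO..OO..OO.
.OO..OO..OO..OO.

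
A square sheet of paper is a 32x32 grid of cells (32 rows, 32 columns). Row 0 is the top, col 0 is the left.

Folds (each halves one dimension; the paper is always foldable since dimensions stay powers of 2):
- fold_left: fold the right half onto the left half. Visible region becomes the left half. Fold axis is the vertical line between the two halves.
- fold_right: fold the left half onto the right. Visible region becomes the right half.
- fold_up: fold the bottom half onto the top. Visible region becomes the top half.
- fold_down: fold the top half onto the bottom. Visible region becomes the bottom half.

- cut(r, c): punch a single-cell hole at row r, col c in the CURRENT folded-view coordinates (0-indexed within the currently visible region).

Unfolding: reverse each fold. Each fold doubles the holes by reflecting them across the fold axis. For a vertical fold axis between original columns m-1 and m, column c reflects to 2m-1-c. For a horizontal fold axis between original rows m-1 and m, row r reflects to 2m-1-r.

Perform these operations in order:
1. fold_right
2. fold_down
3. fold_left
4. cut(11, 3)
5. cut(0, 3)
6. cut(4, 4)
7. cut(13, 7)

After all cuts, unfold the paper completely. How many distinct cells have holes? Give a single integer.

Op 1 fold_right: fold axis v@16; visible region now rows[0,32) x cols[16,32) = 32x16
Op 2 fold_down: fold axis h@16; visible region now rows[16,32) x cols[16,32) = 16x16
Op 3 fold_left: fold axis v@24; visible region now rows[16,32) x cols[16,24) = 16x8
Op 4 cut(11, 3): punch at orig (27,19); cuts so far [(27, 19)]; region rows[16,32) x cols[16,24) = 16x8
Op 5 cut(0, 3): punch at orig (16,19); cuts so far [(16, 19), (27, 19)]; region rows[16,32) x cols[16,24) = 16x8
Op 6 cut(4, 4): punch at orig (20,20); cuts so far [(16, 19), (20, 20), (27, 19)]; region rows[16,32) x cols[16,24) = 16x8
Op 7 cut(13, 7): punch at orig (29,23); cuts so far [(16, 19), (20, 20), (27, 19), (29, 23)]; region rows[16,32) x cols[16,24) = 16x8
Unfold 1 (reflect across v@24): 8 holes -> [(16, 19), (16, 28), (20, 20), (20, 27), (27, 19), (27, 28), (29, 23), (29, 24)]
Unfold 2 (reflect across h@16): 16 holes -> [(2, 23), (2, 24), (4, 19), (4, 28), (11, 20), (11, 27), (15, 19), (15, 28), (16, 19), (16, 28), (20, 20), (20, 27), (27, 19), (27, 28), (29, 23), (29, 24)]
Unfold 3 (reflect across v@16): 32 holes -> [(2, 7), (2, 8), (2, 23), (2, 24), (4, 3), (4, 12), (4, 19), (4, 28), (11, 4), (11, 11), (11, 20), (11, 27), (15, 3), (15, 12), (15, 19), (15, 28), (16, 3), (16, 12), (16, 19), (16, 28), (20, 4), (20, 11), (20, 20), (20, 27), (27, 3), (27, 12), (27, 19), (27, 28), (29, 7), (29, 8), (29, 23), (29, 24)]

Answer: 32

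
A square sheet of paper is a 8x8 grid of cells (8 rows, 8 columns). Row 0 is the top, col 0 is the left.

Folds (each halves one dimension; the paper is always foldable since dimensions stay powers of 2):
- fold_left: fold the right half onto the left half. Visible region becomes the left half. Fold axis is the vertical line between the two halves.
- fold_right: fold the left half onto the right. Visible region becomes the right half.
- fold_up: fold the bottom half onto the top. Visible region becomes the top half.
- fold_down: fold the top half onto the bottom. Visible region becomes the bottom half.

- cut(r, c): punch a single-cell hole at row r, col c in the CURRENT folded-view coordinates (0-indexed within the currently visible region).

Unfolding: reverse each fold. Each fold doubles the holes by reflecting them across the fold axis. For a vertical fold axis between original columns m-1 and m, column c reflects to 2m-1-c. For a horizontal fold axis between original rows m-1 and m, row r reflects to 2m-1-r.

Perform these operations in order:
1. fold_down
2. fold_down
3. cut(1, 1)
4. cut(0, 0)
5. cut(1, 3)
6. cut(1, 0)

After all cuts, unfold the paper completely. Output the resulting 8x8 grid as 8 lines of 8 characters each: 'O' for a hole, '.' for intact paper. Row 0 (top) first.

Op 1 fold_down: fold axis h@4; visible region now rows[4,8) x cols[0,8) = 4x8
Op 2 fold_down: fold axis h@6; visible region now rows[6,8) x cols[0,8) = 2x8
Op 3 cut(1, 1): punch at orig (7,1); cuts so far [(7, 1)]; region rows[6,8) x cols[0,8) = 2x8
Op 4 cut(0, 0): punch at orig (6,0); cuts so far [(6, 0), (7, 1)]; region rows[6,8) x cols[0,8) = 2x8
Op 5 cut(1, 3): punch at orig (7,3); cuts so far [(6, 0), (7, 1), (7, 3)]; region rows[6,8) x cols[0,8) = 2x8
Op 6 cut(1, 0): punch at orig (7,0); cuts so far [(6, 0), (7, 0), (7, 1), (7, 3)]; region rows[6,8) x cols[0,8) = 2x8
Unfold 1 (reflect across h@6): 8 holes -> [(4, 0), (4, 1), (4, 3), (5, 0), (6, 0), (7, 0), (7, 1), (7, 3)]
Unfold 2 (reflect across h@4): 16 holes -> [(0, 0), (0, 1), (0, 3), (1, 0), (2, 0), (3, 0), (3, 1), (3, 3), (4, 0), (4, 1), (4, 3), (5, 0), (6, 0), (7, 0), (7, 1), (7, 3)]

Answer: OO.O....
O.......
O.......
OO.O....
OO.O....
O.......
O.......
OO.O....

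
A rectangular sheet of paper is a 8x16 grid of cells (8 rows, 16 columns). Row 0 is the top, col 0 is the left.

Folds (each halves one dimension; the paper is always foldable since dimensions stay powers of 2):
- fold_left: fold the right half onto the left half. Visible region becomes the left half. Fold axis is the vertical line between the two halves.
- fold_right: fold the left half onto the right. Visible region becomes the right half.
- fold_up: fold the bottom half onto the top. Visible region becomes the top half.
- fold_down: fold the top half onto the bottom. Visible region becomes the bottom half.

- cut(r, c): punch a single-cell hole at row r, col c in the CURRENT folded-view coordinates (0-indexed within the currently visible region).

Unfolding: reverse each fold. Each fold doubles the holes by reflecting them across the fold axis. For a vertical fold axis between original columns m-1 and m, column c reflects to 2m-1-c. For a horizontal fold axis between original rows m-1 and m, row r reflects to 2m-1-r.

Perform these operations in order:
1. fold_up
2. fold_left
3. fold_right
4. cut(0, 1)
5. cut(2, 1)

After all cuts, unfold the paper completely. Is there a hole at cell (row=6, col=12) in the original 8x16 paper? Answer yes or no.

Op 1 fold_up: fold axis h@4; visible region now rows[0,4) x cols[0,16) = 4x16
Op 2 fold_left: fold axis v@8; visible region now rows[0,4) x cols[0,8) = 4x8
Op 3 fold_right: fold axis v@4; visible region now rows[0,4) x cols[4,8) = 4x4
Op 4 cut(0, 1): punch at orig (0,5); cuts so far [(0, 5)]; region rows[0,4) x cols[4,8) = 4x4
Op 5 cut(2, 1): punch at orig (2,5); cuts so far [(0, 5), (2, 5)]; region rows[0,4) x cols[4,8) = 4x4
Unfold 1 (reflect across v@4): 4 holes -> [(0, 2), (0, 5), (2, 2), (2, 5)]
Unfold 2 (reflect across v@8): 8 holes -> [(0, 2), (0, 5), (0, 10), (0, 13), (2, 2), (2, 5), (2, 10), (2, 13)]
Unfold 3 (reflect across h@4): 16 holes -> [(0, 2), (0, 5), (0, 10), (0, 13), (2, 2), (2, 5), (2, 10), (2, 13), (5, 2), (5, 5), (5, 10), (5, 13), (7, 2), (7, 5), (7, 10), (7, 13)]
Holes: [(0, 2), (0, 5), (0, 10), (0, 13), (2, 2), (2, 5), (2, 10), (2, 13), (5, 2), (5, 5), (5, 10), (5, 13), (7, 2), (7, 5), (7, 10), (7, 13)]

Answer: no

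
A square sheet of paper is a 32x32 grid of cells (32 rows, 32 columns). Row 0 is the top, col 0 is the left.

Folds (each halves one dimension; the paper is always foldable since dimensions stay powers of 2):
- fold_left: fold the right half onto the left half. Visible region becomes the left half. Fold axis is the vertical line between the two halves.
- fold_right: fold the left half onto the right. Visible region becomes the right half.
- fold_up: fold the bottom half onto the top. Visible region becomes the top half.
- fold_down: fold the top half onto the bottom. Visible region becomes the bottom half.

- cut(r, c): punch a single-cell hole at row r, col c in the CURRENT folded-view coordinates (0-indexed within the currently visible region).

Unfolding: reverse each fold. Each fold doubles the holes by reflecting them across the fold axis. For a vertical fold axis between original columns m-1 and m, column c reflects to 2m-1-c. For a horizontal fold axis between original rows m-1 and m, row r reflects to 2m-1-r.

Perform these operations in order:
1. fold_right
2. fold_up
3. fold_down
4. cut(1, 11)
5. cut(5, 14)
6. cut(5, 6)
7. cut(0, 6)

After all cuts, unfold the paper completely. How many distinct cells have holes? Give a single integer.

Op 1 fold_right: fold axis v@16; visible region now rows[0,32) x cols[16,32) = 32x16
Op 2 fold_up: fold axis h@16; visible region now rows[0,16) x cols[16,32) = 16x16
Op 3 fold_down: fold axis h@8; visible region now rows[8,16) x cols[16,32) = 8x16
Op 4 cut(1, 11): punch at orig (9,27); cuts so far [(9, 27)]; region rows[8,16) x cols[16,32) = 8x16
Op 5 cut(5, 14): punch at orig (13,30); cuts so far [(9, 27), (13, 30)]; region rows[8,16) x cols[16,32) = 8x16
Op 6 cut(5, 6): punch at orig (13,22); cuts so far [(9, 27), (13, 22), (13, 30)]; region rows[8,16) x cols[16,32) = 8x16
Op 7 cut(0, 6): punch at orig (8,22); cuts so far [(8, 22), (9, 27), (13, 22), (13, 30)]; region rows[8,16) x cols[16,32) = 8x16
Unfold 1 (reflect across h@8): 8 holes -> [(2, 22), (2, 30), (6, 27), (7, 22), (8, 22), (9, 27), (13, 22), (13, 30)]
Unfold 2 (reflect across h@16): 16 holes -> [(2, 22), (2, 30), (6, 27), (7, 22), (8, 22), (9, 27), (13, 22), (13, 30), (18, 22), (18, 30), (22, 27), (23, 22), (24, 22), (25, 27), (29, 22), (29, 30)]
Unfold 3 (reflect across v@16): 32 holes -> [(2, 1), (2, 9), (2, 22), (2, 30), (6, 4), (6, 27), (7, 9), (7, 22), (8, 9), (8, 22), (9, 4), (9, 27), (13, 1), (13, 9), (13, 22), (13, 30), (18, 1), (18, 9), (18, 22), (18, 30), (22, 4), (22, 27), (23, 9), (23, 22), (24, 9), (24, 22), (25, 4), (25, 27), (29, 1), (29, 9), (29, 22), (29, 30)]

Answer: 32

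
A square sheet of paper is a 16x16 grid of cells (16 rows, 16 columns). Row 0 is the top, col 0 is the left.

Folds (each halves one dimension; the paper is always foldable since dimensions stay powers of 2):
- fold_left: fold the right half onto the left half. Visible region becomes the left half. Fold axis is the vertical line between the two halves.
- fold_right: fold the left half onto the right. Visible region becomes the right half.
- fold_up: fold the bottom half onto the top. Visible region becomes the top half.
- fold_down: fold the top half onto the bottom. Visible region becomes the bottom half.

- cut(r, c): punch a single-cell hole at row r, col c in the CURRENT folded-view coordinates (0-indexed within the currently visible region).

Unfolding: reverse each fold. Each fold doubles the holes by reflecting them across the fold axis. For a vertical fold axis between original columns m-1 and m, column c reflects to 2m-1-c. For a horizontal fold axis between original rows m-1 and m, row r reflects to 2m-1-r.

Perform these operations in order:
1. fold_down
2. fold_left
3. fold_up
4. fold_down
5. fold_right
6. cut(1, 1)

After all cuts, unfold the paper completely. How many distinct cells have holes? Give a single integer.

Answer: 32

Derivation:
Op 1 fold_down: fold axis h@8; visible region now rows[8,16) x cols[0,16) = 8x16
Op 2 fold_left: fold axis v@8; visible region now rows[8,16) x cols[0,8) = 8x8
Op 3 fold_up: fold axis h@12; visible region now rows[8,12) x cols[0,8) = 4x8
Op 4 fold_down: fold axis h@10; visible region now rows[10,12) x cols[0,8) = 2x8
Op 5 fold_right: fold axis v@4; visible region now rows[10,12) x cols[4,8) = 2x4
Op 6 cut(1, 1): punch at orig (11,5); cuts so far [(11, 5)]; region rows[10,12) x cols[4,8) = 2x4
Unfold 1 (reflect across v@4): 2 holes -> [(11, 2), (11, 5)]
Unfold 2 (reflect across h@10): 4 holes -> [(8, 2), (8, 5), (11, 2), (11, 5)]
Unfold 3 (reflect across h@12): 8 holes -> [(8, 2), (8, 5), (11, 2), (11, 5), (12, 2), (12, 5), (15, 2), (15, 5)]
Unfold 4 (reflect across v@8): 16 holes -> [(8, 2), (8, 5), (8, 10), (8, 13), (11, 2), (11, 5), (11, 10), (11, 13), (12, 2), (12, 5), (12, 10), (12, 13), (15, 2), (15, 5), (15, 10), (15, 13)]
Unfold 5 (reflect across h@8): 32 holes -> [(0, 2), (0, 5), (0, 10), (0, 13), (3, 2), (3, 5), (3, 10), (3, 13), (4, 2), (4, 5), (4, 10), (4, 13), (7, 2), (7, 5), (7, 10), (7, 13), (8, 2), (8, 5), (8, 10), (8, 13), (11, 2), (11, 5), (11, 10), (11, 13), (12, 2), (12, 5), (12, 10), (12, 13), (15, 2), (15, 5), (15, 10), (15, 13)]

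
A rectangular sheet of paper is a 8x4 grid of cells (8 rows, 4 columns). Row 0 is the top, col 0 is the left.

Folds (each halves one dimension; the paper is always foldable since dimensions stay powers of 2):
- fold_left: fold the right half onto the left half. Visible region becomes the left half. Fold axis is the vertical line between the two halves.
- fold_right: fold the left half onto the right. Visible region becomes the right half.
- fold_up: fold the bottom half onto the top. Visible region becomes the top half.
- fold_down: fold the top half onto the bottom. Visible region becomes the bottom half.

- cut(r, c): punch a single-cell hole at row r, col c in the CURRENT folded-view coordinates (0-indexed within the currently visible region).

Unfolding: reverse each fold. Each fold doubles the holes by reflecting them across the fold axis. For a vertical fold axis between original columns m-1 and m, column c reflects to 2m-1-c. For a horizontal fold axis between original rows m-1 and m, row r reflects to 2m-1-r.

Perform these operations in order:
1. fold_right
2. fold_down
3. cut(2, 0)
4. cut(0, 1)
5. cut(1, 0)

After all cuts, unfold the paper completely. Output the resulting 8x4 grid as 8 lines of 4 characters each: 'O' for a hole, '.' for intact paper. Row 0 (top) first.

Answer: ....
.OO.
.OO.
O..O
O..O
.OO.
.OO.
....

Derivation:
Op 1 fold_right: fold axis v@2; visible region now rows[0,8) x cols[2,4) = 8x2
Op 2 fold_down: fold axis h@4; visible region now rows[4,8) x cols[2,4) = 4x2
Op 3 cut(2, 0): punch at orig (6,2); cuts so far [(6, 2)]; region rows[4,8) x cols[2,4) = 4x2
Op 4 cut(0, 1): punch at orig (4,3); cuts so far [(4, 3), (6, 2)]; region rows[4,8) x cols[2,4) = 4x2
Op 5 cut(1, 0): punch at orig (5,2); cuts so far [(4, 3), (5, 2), (6, 2)]; region rows[4,8) x cols[2,4) = 4x2
Unfold 1 (reflect across h@4): 6 holes -> [(1, 2), (2, 2), (3, 3), (4, 3), (5, 2), (6, 2)]
Unfold 2 (reflect across v@2): 12 holes -> [(1, 1), (1, 2), (2, 1), (2, 2), (3, 0), (3, 3), (4, 0), (4, 3), (5, 1), (5, 2), (6, 1), (6, 2)]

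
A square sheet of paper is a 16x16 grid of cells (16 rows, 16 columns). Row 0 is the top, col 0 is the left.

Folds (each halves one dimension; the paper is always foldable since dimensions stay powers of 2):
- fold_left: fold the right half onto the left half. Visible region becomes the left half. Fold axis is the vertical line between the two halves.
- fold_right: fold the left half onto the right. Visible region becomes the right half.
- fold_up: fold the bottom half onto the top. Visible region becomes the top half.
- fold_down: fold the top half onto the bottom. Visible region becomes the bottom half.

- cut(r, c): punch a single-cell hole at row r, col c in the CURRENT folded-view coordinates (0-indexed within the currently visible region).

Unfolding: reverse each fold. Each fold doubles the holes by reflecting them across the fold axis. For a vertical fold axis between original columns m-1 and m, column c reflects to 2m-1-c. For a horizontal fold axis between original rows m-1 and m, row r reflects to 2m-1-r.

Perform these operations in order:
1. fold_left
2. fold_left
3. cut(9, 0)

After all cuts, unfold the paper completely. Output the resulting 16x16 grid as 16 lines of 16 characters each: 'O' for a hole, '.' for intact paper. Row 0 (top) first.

Op 1 fold_left: fold axis v@8; visible region now rows[0,16) x cols[0,8) = 16x8
Op 2 fold_left: fold axis v@4; visible region now rows[0,16) x cols[0,4) = 16x4
Op 3 cut(9, 0): punch at orig (9,0); cuts so far [(9, 0)]; region rows[0,16) x cols[0,4) = 16x4
Unfold 1 (reflect across v@4): 2 holes -> [(9, 0), (9, 7)]
Unfold 2 (reflect across v@8): 4 holes -> [(9, 0), (9, 7), (9, 8), (9, 15)]

Answer: ................
................
................
................
................
................
................
................
................
O......OO......O
................
................
................
................
................
................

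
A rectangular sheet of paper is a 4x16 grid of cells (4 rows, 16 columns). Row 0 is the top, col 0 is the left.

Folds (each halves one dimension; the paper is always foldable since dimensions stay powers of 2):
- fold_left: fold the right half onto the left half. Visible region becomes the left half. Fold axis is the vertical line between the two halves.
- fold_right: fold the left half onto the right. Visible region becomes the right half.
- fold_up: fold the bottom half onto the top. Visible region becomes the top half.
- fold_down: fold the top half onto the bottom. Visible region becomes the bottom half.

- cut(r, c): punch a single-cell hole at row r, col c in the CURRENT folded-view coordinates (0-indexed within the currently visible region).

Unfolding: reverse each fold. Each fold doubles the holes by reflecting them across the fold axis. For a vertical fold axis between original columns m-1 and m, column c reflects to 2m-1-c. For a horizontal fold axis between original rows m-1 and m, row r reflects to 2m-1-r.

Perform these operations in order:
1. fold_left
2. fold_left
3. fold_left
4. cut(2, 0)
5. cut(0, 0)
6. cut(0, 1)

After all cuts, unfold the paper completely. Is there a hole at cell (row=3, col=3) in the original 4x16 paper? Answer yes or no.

Answer: no

Derivation:
Op 1 fold_left: fold axis v@8; visible region now rows[0,4) x cols[0,8) = 4x8
Op 2 fold_left: fold axis v@4; visible region now rows[0,4) x cols[0,4) = 4x4
Op 3 fold_left: fold axis v@2; visible region now rows[0,4) x cols[0,2) = 4x2
Op 4 cut(2, 0): punch at orig (2,0); cuts so far [(2, 0)]; region rows[0,4) x cols[0,2) = 4x2
Op 5 cut(0, 0): punch at orig (0,0); cuts so far [(0, 0), (2, 0)]; region rows[0,4) x cols[0,2) = 4x2
Op 6 cut(0, 1): punch at orig (0,1); cuts so far [(0, 0), (0, 1), (2, 0)]; region rows[0,4) x cols[0,2) = 4x2
Unfold 1 (reflect across v@2): 6 holes -> [(0, 0), (0, 1), (0, 2), (0, 3), (2, 0), (2, 3)]
Unfold 2 (reflect across v@4): 12 holes -> [(0, 0), (0, 1), (0, 2), (0, 3), (0, 4), (0, 5), (0, 6), (0, 7), (2, 0), (2, 3), (2, 4), (2, 7)]
Unfold 3 (reflect across v@8): 24 holes -> [(0, 0), (0, 1), (0, 2), (0, 3), (0, 4), (0, 5), (0, 6), (0, 7), (0, 8), (0, 9), (0, 10), (0, 11), (0, 12), (0, 13), (0, 14), (0, 15), (2, 0), (2, 3), (2, 4), (2, 7), (2, 8), (2, 11), (2, 12), (2, 15)]
Holes: [(0, 0), (0, 1), (0, 2), (0, 3), (0, 4), (0, 5), (0, 6), (0, 7), (0, 8), (0, 9), (0, 10), (0, 11), (0, 12), (0, 13), (0, 14), (0, 15), (2, 0), (2, 3), (2, 4), (2, 7), (2, 8), (2, 11), (2, 12), (2, 15)]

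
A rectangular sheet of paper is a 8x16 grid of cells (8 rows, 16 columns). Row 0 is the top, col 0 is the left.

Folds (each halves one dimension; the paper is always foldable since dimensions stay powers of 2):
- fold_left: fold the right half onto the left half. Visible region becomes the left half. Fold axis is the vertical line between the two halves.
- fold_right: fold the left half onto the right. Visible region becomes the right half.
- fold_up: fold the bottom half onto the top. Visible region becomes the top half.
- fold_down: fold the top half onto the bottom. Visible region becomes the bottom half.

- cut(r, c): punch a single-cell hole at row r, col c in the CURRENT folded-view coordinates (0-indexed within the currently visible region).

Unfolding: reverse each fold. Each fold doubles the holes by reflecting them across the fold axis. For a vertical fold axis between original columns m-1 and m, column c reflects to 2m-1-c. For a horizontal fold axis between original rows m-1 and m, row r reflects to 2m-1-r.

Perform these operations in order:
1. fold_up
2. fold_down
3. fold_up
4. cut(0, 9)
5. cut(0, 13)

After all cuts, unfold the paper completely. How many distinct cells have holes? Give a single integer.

Answer: 16

Derivation:
Op 1 fold_up: fold axis h@4; visible region now rows[0,4) x cols[0,16) = 4x16
Op 2 fold_down: fold axis h@2; visible region now rows[2,4) x cols[0,16) = 2x16
Op 3 fold_up: fold axis h@3; visible region now rows[2,3) x cols[0,16) = 1x16
Op 4 cut(0, 9): punch at orig (2,9); cuts so far [(2, 9)]; region rows[2,3) x cols[0,16) = 1x16
Op 5 cut(0, 13): punch at orig (2,13); cuts so far [(2, 9), (2, 13)]; region rows[2,3) x cols[0,16) = 1x16
Unfold 1 (reflect across h@3): 4 holes -> [(2, 9), (2, 13), (3, 9), (3, 13)]
Unfold 2 (reflect across h@2): 8 holes -> [(0, 9), (0, 13), (1, 9), (1, 13), (2, 9), (2, 13), (3, 9), (3, 13)]
Unfold 3 (reflect across h@4): 16 holes -> [(0, 9), (0, 13), (1, 9), (1, 13), (2, 9), (2, 13), (3, 9), (3, 13), (4, 9), (4, 13), (5, 9), (5, 13), (6, 9), (6, 13), (7, 9), (7, 13)]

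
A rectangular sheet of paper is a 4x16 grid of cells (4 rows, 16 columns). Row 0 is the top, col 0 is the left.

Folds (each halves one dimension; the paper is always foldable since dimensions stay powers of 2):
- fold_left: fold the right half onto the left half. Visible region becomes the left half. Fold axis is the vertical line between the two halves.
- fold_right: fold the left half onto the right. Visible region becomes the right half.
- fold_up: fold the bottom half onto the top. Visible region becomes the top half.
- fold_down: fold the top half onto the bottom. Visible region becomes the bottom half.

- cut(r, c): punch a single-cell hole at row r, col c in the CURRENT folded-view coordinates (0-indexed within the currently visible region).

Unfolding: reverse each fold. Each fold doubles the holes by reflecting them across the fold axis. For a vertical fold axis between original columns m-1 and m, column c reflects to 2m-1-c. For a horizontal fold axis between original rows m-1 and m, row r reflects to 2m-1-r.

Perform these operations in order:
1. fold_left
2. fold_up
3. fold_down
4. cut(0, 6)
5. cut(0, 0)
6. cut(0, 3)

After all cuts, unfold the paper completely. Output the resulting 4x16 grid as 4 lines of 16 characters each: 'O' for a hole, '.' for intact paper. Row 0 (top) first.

Op 1 fold_left: fold axis v@8; visible region now rows[0,4) x cols[0,8) = 4x8
Op 2 fold_up: fold axis h@2; visible region now rows[0,2) x cols[0,8) = 2x8
Op 3 fold_down: fold axis h@1; visible region now rows[1,2) x cols[0,8) = 1x8
Op 4 cut(0, 6): punch at orig (1,6); cuts so far [(1, 6)]; region rows[1,2) x cols[0,8) = 1x8
Op 5 cut(0, 0): punch at orig (1,0); cuts so far [(1, 0), (1, 6)]; region rows[1,2) x cols[0,8) = 1x8
Op 6 cut(0, 3): punch at orig (1,3); cuts so far [(1, 0), (1, 3), (1, 6)]; region rows[1,2) x cols[0,8) = 1x8
Unfold 1 (reflect across h@1): 6 holes -> [(0, 0), (0, 3), (0, 6), (1, 0), (1, 3), (1, 6)]
Unfold 2 (reflect across h@2): 12 holes -> [(0, 0), (0, 3), (0, 6), (1, 0), (1, 3), (1, 6), (2, 0), (2, 3), (2, 6), (3, 0), (3, 3), (3, 6)]
Unfold 3 (reflect across v@8): 24 holes -> [(0, 0), (0, 3), (0, 6), (0, 9), (0, 12), (0, 15), (1, 0), (1, 3), (1, 6), (1, 9), (1, 12), (1, 15), (2, 0), (2, 3), (2, 6), (2, 9), (2, 12), (2, 15), (3, 0), (3, 3), (3, 6), (3, 9), (3, 12), (3, 15)]

Answer: O..O..O..O..O..O
O..O..O..O..O..O
O..O..O..O..O..O
O..O..O..O..O..O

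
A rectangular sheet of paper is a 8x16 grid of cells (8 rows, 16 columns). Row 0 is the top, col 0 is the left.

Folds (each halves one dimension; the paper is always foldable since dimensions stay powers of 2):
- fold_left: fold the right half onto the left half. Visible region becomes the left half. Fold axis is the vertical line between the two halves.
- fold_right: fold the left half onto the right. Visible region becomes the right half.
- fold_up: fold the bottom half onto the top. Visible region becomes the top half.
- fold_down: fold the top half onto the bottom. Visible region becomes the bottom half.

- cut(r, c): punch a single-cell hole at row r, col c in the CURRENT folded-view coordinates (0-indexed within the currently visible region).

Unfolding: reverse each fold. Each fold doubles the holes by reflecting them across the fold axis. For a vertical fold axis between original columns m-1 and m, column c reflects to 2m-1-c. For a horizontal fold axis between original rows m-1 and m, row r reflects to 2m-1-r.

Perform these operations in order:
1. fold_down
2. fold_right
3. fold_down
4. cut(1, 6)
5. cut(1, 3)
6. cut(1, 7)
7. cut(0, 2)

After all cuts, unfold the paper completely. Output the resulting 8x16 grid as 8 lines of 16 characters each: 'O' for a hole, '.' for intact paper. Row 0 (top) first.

Answer: OO..O......O..OO
.....O....O.....
.....O....O.....
OO..O......O..OO
OO..O......O..OO
.....O....O.....
.....O....O.....
OO..O......O..OO

Derivation:
Op 1 fold_down: fold axis h@4; visible region now rows[4,8) x cols[0,16) = 4x16
Op 2 fold_right: fold axis v@8; visible region now rows[4,8) x cols[8,16) = 4x8
Op 3 fold_down: fold axis h@6; visible region now rows[6,8) x cols[8,16) = 2x8
Op 4 cut(1, 6): punch at orig (7,14); cuts so far [(7, 14)]; region rows[6,8) x cols[8,16) = 2x8
Op 5 cut(1, 3): punch at orig (7,11); cuts so far [(7, 11), (7, 14)]; region rows[6,8) x cols[8,16) = 2x8
Op 6 cut(1, 7): punch at orig (7,15); cuts so far [(7, 11), (7, 14), (7, 15)]; region rows[6,8) x cols[8,16) = 2x8
Op 7 cut(0, 2): punch at orig (6,10); cuts so far [(6, 10), (7, 11), (7, 14), (7, 15)]; region rows[6,8) x cols[8,16) = 2x8
Unfold 1 (reflect across h@6): 8 holes -> [(4, 11), (4, 14), (4, 15), (5, 10), (6, 10), (7, 11), (7, 14), (7, 15)]
Unfold 2 (reflect across v@8): 16 holes -> [(4, 0), (4, 1), (4, 4), (4, 11), (4, 14), (4, 15), (5, 5), (5, 10), (6, 5), (6, 10), (7, 0), (7, 1), (7, 4), (7, 11), (7, 14), (7, 15)]
Unfold 3 (reflect across h@4): 32 holes -> [(0, 0), (0, 1), (0, 4), (0, 11), (0, 14), (0, 15), (1, 5), (1, 10), (2, 5), (2, 10), (3, 0), (3, 1), (3, 4), (3, 11), (3, 14), (3, 15), (4, 0), (4, 1), (4, 4), (4, 11), (4, 14), (4, 15), (5, 5), (5, 10), (6, 5), (6, 10), (7, 0), (7, 1), (7, 4), (7, 11), (7, 14), (7, 15)]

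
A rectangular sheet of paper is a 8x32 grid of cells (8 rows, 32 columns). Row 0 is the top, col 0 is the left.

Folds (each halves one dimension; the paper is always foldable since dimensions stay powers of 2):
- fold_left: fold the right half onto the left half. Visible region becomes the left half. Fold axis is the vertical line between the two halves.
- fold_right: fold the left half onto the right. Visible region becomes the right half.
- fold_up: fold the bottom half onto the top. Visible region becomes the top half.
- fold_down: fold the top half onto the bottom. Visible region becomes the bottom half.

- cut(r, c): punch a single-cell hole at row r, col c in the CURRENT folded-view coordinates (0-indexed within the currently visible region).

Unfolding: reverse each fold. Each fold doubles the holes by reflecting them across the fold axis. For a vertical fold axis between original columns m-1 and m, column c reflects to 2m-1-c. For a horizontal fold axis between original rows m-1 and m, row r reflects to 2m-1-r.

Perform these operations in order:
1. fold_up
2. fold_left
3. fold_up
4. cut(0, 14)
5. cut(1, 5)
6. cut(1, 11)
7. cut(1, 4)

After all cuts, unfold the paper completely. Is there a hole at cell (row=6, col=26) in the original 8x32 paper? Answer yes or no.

Answer: yes

Derivation:
Op 1 fold_up: fold axis h@4; visible region now rows[0,4) x cols[0,32) = 4x32
Op 2 fold_left: fold axis v@16; visible region now rows[0,4) x cols[0,16) = 4x16
Op 3 fold_up: fold axis h@2; visible region now rows[0,2) x cols[0,16) = 2x16
Op 4 cut(0, 14): punch at orig (0,14); cuts so far [(0, 14)]; region rows[0,2) x cols[0,16) = 2x16
Op 5 cut(1, 5): punch at orig (1,5); cuts so far [(0, 14), (1, 5)]; region rows[0,2) x cols[0,16) = 2x16
Op 6 cut(1, 11): punch at orig (1,11); cuts so far [(0, 14), (1, 5), (1, 11)]; region rows[0,2) x cols[0,16) = 2x16
Op 7 cut(1, 4): punch at orig (1,4); cuts so far [(0, 14), (1, 4), (1, 5), (1, 11)]; region rows[0,2) x cols[0,16) = 2x16
Unfold 1 (reflect across h@2): 8 holes -> [(0, 14), (1, 4), (1, 5), (1, 11), (2, 4), (2, 5), (2, 11), (3, 14)]
Unfold 2 (reflect across v@16): 16 holes -> [(0, 14), (0, 17), (1, 4), (1, 5), (1, 11), (1, 20), (1, 26), (1, 27), (2, 4), (2, 5), (2, 11), (2, 20), (2, 26), (2, 27), (3, 14), (3, 17)]
Unfold 3 (reflect across h@4): 32 holes -> [(0, 14), (0, 17), (1, 4), (1, 5), (1, 11), (1, 20), (1, 26), (1, 27), (2, 4), (2, 5), (2, 11), (2, 20), (2, 26), (2, 27), (3, 14), (3, 17), (4, 14), (4, 17), (5, 4), (5, 5), (5, 11), (5, 20), (5, 26), (5, 27), (6, 4), (6, 5), (6, 11), (6, 20), (6, 26), (6, 27), (7, 14), (7, 17)]
Holes: [(0, 14), (0, 17), (1, 4), (1, 5), (1, 11), (1, 20), (1, 26), (1, 27), (2, 4), (2, 5), (2, 11), (2, 20), (2, 26), (2, 27), (3, 14), (3, 17), (4, 14), (4, 17), (5, 4), (5, 5), (5, 11), (5, 20), (5, 26), (5, 27), (6, 4), (6, 5), (6, 11), (6, 20), (6, 26), (6, 27), (7, 14), (7, 17)]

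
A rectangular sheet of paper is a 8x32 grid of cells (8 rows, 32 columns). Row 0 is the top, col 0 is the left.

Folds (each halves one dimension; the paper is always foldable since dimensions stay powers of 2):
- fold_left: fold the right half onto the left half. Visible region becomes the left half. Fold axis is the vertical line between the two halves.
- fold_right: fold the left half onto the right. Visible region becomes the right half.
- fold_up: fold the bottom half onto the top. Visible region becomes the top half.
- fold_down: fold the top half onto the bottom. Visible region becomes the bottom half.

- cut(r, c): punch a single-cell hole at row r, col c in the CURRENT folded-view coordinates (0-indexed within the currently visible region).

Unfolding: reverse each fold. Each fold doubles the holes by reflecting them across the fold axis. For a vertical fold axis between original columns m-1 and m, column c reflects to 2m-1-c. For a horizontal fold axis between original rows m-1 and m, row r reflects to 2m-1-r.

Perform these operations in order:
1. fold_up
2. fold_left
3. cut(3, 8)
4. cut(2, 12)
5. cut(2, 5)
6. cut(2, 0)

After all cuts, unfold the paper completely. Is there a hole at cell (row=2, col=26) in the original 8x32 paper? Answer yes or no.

Op 1 fold_up: fold axis h@4; visible region now rows[0,4) x cols[0,32) = 4x32
Op 2 fold_left: fold axis v@16; visible region now rows[0,4) x cols[0,16) = 4x16
Op 3 cut(3, 8): punch at orig (3,8); cuts so far [(3, 8)]; region rows[0,4) x cols[0,16) = 4x16
Op 4 cut(2, 12): punch at orig (2,12); cuts so far [(2, 12), (3, 8)]; region rows[0,4) x cols[0,16) = 4x16
Op 5 cut(2, 5): punch at orig (2,5); cuts so far [(2, 5), (2, 12), (3, 8)]; region rows[0,4) x cols[0,16) = 4x16
Op 6 cut(2, 0): punch at orig (2,0); cuts so far [(2, 0), (2, 5), (2, 12), (3, 8)]; region rows[0,4) x cols[0,16) = 4x16
Unfold 1 (reflect across v@16): 8 holes -> [(2, 0), (2, 5), (2, 12), (2, 19), (2, 26), (2, 31), (3, 8), (3, 23)]
Unfold 2 (reflect across h@4): 16 holes -> [(2, 0), (2, 5), (2, 12), (2, 19), (2, 26), (2, 31), (3, 8), (3, 23), (4, 8), (4, 23), (5, 0), (5, 5), (5, 12), (5, 19), (5, 26), (5, 31)]
Holes: [(2, 0), (2, 5), (2, 12), (2, 19), (2, 26), (2, 31), (3, 8), (3, 23), (4, 8), (4, 23), (5, 0), (5, 5), (5, 12), (5, 19), (5, 26), (5, 31)]

Answer: yes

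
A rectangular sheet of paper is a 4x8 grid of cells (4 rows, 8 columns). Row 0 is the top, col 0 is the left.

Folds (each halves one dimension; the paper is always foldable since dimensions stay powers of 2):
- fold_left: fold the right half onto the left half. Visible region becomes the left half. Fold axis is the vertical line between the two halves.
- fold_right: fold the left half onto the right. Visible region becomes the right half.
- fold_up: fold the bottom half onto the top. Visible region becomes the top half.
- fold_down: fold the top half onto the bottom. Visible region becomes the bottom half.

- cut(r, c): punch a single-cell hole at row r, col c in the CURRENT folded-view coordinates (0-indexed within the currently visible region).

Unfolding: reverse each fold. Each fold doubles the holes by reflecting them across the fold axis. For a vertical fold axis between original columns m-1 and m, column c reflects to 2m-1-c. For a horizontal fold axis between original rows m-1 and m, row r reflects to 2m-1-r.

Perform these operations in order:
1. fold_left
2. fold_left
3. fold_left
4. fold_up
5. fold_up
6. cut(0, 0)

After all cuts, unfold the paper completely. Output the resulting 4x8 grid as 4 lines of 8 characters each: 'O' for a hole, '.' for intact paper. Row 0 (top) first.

Op 1 fold_left: fold axis v@4; visible region now rows[0,4) x cols[0,4) = 4x4
Op 2 fold_left: fold axis v@2; visible region now rows[0,4) x cols[0,2) = 4x2
Op 3 fold_left: fold axis v@1; visible region now rows[0,4) x cols[0,1) = 4x1
Op 4 fold_up: fold axis h@2; visible region now rows[0,2) x cols[0,1) = 2x1
Op 5 fold_up: fold axis h@1; visible region now rows[0,1) x cols[0,1) = 1x1
Op 6 cut(0, 0): punch at orig (0,0); cuts so far [(0, 0)]; region rows[0,1) x cols[0,1) = 1x1
Unfold 1 (reflect across h@1): 2 holes -> [(0, 0), (1, 0)]
Unfold 2 (reflect across h@2): 4 holes -> [(0, 0), (1, 0), (2, 0), (3, 0)]
Unfold 3 (reflect across v@1): 8 holes -> [(0, 0), (0, 1), (1, 0), (1, 1), (2, 0), (2, 1), (3, 0), (3, 1)]
Unfold 4 (reflect across v@2): 16 holes -> [(0, 0), (0, 1), (0, 2), (0, 3), (1, 0), (1, 1), (1, 2), (1, 3), (2, 0), (2, 1), (2, 2), (2, 3), (3, 0), (3, 1), (3, 2), (3, 3)]
Unfold 5 (reflect across v@4): 32 holes -> [(0, 0), (0, 1), (0, 2), (0, 3), (0, 4), (0, 5), (0, 6), (0, 7), (1, 0), (1, 1), (1, 2), (1, 3), (1, 4), (1, 5), (1, 6), (1, 7), (2, 0), (2, 1), (2, 2), (2, 3), (2, 4), (2, 5), (2, 6), (2, 7), (3, 0), (3, 1), (3, 2), (3, 3), (3, 4), (3, 5), (3, 6), (3, 7)]

Answer: OOOOOOOO
OOOOOOOO
OOOOOOOO
OOOOOOOO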